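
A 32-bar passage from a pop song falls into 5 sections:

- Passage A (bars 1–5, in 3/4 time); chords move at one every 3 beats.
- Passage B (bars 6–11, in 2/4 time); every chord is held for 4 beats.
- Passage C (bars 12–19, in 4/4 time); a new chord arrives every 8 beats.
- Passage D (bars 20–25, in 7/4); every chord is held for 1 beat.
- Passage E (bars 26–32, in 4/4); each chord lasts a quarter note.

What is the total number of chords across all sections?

A: 5·3 = 15 beats, 15/3 = 5 chords.
B: 6·2 = 12 beats, 12/4 = 3 chords.
C: 8·4 = 32 beats, 32/8 = 4 chords.
D: 6·7 = 42 beats, 42/1 = 42 chords.
E: 7·4 = 28 beats, 28/1 = 28 chords.
Total: 5 + 3 + 4 + 42 + 28 = 82.

82 chords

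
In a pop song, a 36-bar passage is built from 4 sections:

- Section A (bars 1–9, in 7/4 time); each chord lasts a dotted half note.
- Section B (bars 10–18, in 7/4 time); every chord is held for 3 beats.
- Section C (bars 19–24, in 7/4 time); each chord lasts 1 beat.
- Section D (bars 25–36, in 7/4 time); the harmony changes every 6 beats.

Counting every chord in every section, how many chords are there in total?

A: 9 bars × 7 beats = 63 beats; 3 beats/chord → 21 chords.
B: 9 bars × 7 beats = 63 beats; 3 beats/chord → 21 chords.
C: 6 bars × 7 beats = 42 beats; 1 beat/chord → 42 chords.
D: 12 bars × 7 beats = 84 beats; 6 beats/chord → 14 chords.
Total: 21 + 21 + 42 + 14 = 98.

98 chords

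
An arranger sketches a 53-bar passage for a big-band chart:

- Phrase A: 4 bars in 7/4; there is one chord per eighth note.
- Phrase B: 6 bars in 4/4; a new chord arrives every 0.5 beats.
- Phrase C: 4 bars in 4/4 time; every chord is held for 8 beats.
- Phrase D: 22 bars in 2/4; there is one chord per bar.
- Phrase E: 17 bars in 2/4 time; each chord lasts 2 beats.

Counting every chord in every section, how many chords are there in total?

A: 4 bars × 7 beats = 28 beats; 0.5 beats/chord → 56 chords.
B: 6 bars × 4 beats = 24 beats; 0.5 beats/chord → 48 chords.
C: 4 bars × 4 beats = 16 beats; 8 beats/chord → 2 chords.
D: 22 bars × 2 beats = 44 beats; 2 beats/chord → 22 chords.
E: 17 bars × 2 beats = 34 beats; 2 beats/chord → 17 chords.
Total: 56 + 48 + 2 + 22 + 17 = 145.

145 chords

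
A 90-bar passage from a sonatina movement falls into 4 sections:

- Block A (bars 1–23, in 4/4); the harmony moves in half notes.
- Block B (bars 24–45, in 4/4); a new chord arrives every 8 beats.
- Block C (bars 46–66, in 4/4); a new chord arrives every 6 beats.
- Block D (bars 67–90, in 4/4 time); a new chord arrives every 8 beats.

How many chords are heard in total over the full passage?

A: 23·4 = 92 beats, 92/2 = 46 chords.
B: 22·4 = 88 beats, 88/8 = 11 chords.
C: 21·4 = 84 beats, 84/6 = 14 chords.
D: 24·4 = 96 beats, 96/8 = 12 chords.
Total: 46 + 11 + 14 + 12 = 83.

83 chords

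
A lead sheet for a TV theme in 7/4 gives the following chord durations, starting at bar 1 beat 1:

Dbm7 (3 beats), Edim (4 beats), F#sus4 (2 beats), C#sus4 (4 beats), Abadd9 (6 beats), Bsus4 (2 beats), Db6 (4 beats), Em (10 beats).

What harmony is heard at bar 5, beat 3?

Beat 3 of bar 5 is beat (5−1)×7 + 3 = 31 overall.
Running totals: Dbm7 ends at 3, Edim ends at 7, F#sus4 ends at 9, C#sus4 ends at 13, Abadd9 ends at 19, Bsus4 ends at 21, Db6 ends at 25, Em ends at 35.
Beat 31 falls within Em.

Em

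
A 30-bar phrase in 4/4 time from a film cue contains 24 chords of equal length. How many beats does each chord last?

5 beats

30 bars × 4 beats/bar = 120 beats total.
120 beats ÷ 24 chords = 5 beats per chord.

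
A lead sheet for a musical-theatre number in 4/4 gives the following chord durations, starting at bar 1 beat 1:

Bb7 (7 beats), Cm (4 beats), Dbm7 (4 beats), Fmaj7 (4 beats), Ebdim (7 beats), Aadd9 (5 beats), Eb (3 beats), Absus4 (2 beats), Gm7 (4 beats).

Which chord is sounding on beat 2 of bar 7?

Beat 2 of bar 7 is beat (7−1)×4 + 2 = 26 overall.
Running totals: Bb7 ends at 7, Cm ends at 11, Dbm7 ends at 15, Fmaj7 ends at 19, Ebdim ends at 26.
Beat 26 falls within Ebdim.

Ebdim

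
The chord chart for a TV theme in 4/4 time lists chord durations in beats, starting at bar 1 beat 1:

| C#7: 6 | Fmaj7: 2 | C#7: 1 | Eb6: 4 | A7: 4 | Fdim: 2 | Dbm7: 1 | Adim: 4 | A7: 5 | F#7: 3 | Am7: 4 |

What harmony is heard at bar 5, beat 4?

Dbm7

Beat 4 of bar 5 is beat (5−1)×4 + 4 = 20 overall.
Running totals: C#7 ends at 6, Fmaj7 ends at 8, C#7 ends at 9, Eb6 ends at 13, A7 ends at 17, Fdim ends at 19, Dbm7 ends at 20.
Beat 20 falls within Dbm7.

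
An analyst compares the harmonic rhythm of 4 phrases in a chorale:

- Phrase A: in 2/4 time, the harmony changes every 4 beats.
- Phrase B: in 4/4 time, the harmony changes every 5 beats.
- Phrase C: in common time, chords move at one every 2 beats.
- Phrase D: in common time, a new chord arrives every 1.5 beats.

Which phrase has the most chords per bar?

A: each chord is 4 beats in 2/4, so 0.5 per bar.
B: each chord is 5 beats in 4/4, so 0.8 per bar.
C: each chord is 2 beats in 4/4, so 2 per bar.
D: each chord is 1.5 beats in 4/4, so 8/3 per bar.
Fastest is D at 8/3 chords/bar.

Phrase D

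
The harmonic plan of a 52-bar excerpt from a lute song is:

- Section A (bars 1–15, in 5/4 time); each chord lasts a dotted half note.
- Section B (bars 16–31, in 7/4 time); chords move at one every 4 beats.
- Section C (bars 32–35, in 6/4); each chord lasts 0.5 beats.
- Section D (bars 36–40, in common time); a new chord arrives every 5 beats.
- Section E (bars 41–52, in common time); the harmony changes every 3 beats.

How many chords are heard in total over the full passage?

A: 15 bars × 5 beats = 75 beats; 3 beats/chord → 25 chords.
B: 16 bars × 7 beats = 112 beats; 4 beats/chord → 28 chords.
C: 4 bars × 6 beats = 24 beats; 0.5 beats/chord → 48 chords.
D: 5 bars × 4 beats = 20 beats; 5 beats/chord → 4 chords.
E: 12 bars × 4 beats = 48 beats; 3 beats/chord → 16 chords.
Total: 25 + 28 + 48 + 4 + 16 = 121.

121 chords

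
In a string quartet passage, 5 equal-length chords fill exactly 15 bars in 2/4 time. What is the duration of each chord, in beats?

6 beats

15 bars × 2 beats/bar = 30 beats total.
30 beats ÷ 5 chords = 6 beats per chord.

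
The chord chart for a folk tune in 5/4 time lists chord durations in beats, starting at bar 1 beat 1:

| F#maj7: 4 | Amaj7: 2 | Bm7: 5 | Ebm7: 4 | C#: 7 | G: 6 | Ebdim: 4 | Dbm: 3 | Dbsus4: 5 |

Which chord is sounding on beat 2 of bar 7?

Ebdim

Beat 2 of bar 7 is beat (7−1)×5 + 2 = 32 overall.
Running totals: F#maj7 ends at 4, Amaj7 ends at 6, Bm7 ends at 11, Ebm7 ends at 15, C# ends at 22, G ends at 28, Ebdim ends at 32.
Beat 32 falls within Ebdim.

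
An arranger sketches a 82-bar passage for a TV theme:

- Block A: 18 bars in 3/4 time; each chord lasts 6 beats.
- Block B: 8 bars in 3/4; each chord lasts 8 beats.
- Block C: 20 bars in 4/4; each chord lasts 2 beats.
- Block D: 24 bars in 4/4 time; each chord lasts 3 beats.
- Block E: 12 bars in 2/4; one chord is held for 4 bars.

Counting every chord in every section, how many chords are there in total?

A: 18·3 = 54 beats, 54/6 = 9 chords.
B: 8·3 = 24 beats, 24/8 = 3 chords.
C: 20·4 = 80 beats, 80/2 = 40 chords.
D: 24·4 = 96 beats, 96/3 = 32 chords.
E: 12·2 = 24 beats, 24/8 = 3 chords.
Total: 9 + 3 + 40 + 32 + 3 = 87.

87 chords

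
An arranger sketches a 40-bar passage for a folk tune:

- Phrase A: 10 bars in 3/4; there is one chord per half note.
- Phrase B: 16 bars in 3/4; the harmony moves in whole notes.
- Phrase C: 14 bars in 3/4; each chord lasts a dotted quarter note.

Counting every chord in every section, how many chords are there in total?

A: 10·3 = 30 beats, 30/2 = 15 chords.
B: 16·3 = 48 beats, 48/4 = 12 chords.
C: 14·3 = 42 beats, 42/1.5 = 28 chords.
Total: 15 + 12 + 28 = 55.

55 chords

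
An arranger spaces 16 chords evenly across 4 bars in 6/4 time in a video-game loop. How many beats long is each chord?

4 bars × 6 beats/bar = 24 beats total.
24 beats ÷ 16 chords = 1.5 beats per chord.
(That is a dotted quarter note.)

1.5 beats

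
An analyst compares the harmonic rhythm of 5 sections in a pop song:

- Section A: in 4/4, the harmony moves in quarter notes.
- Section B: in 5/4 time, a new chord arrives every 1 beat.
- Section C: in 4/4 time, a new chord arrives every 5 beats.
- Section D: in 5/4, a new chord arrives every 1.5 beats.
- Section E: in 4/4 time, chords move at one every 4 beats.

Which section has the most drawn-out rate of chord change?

Section C

A: 4/1 = 4 chords/bar.
B: 5/1 = 5 chords/bar.
C: 4/5 = 0.8 chords/bar.
D: 5/1.5 = 10/3 chords/bar.
E: 4/4 = 1 chord/bar.
Slowest is C at 0.8 chords/bar.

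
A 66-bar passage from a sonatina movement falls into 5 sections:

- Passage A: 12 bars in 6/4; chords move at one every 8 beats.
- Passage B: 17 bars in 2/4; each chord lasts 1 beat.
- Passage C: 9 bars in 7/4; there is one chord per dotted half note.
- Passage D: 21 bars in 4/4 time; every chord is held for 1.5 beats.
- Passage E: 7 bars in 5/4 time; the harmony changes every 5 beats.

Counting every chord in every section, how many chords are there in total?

A: 12 bars × 6 beats = 72 beats; 8 beats/chord → 9 chords.
B: 17 bars × 2 beats = 34 beats; 1 beat/chord → 34 chords.
C: 9 bars × 7 beats = 63 beats; 3 beats/chord → 21 chords.
D: 21 bars × 4 beats = 84 beats; 1.5 beats/chord → 56 chords.
E: 7 bars × 5 beats = 35 beats; 5 beats/chord → 7 chords.
Total: 9 + 34 + 21 + 56 + 7 = 127.

127 chords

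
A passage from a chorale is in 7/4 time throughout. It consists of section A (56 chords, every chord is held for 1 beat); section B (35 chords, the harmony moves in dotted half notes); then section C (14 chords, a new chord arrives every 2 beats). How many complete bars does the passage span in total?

27 bars

A: 56 × 1 = 56 beats = 8 bars.
B: 35 × 3 = 105 beats = 15 bars.
C: 14 × 2 = 28 beats = 4 bars.
Total: 8 + 15 + 4 = 27 bars.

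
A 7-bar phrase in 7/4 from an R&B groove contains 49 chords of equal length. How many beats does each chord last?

7 bars × 7 beats/bar = 49 beats total.
49 beats ÷ 49 chords = 1 beats per chord.
(That is a quarter note.)

1 beat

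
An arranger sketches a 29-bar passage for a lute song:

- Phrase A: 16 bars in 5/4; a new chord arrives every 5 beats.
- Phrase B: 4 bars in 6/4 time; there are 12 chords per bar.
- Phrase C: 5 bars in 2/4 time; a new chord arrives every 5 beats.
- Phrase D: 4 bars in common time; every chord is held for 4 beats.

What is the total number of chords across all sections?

70 chords

A: 16·5 = 80 beats, 80/5 = 16 chords.
B: 4·6 = 24 beats, 24/0.5 = 48 chords.
C: 5·2 = 10 beats, 10/5 = 2 chords.
D: 4·4 = 16 beats, 16/4 = 4 chords.
Total: 16 + 48 + 2 + 4 = 70.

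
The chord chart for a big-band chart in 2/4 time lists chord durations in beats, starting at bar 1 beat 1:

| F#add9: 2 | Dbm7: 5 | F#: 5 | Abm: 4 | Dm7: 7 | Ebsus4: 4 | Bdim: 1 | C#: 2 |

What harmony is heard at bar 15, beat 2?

C#

Beat 2 of bar 15 is beat (15−1)×2 + 2 = 30 overall.
Running totals: F#add9 ends at 2, Dbm7 ends at 7, F# ends at 12, Abm ends at 16, Dm7 ends at 23, Ebsus4 ends at 27, Bdim ends at 28, C# ends at 30.
Beat 30 falls within C#.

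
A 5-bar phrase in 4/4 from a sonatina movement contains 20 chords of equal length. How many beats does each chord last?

5 bars × 4 beats/bar = 20 beats total.
20 beats ÷ 20 chords = 1 beats per chord.
(That is a quarter note.)

1 beat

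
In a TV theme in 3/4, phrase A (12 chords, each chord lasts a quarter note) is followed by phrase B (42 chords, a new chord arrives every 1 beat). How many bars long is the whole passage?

18 bars

A: 12 × 1 = 12 beats = 4 bars.
B: 42 × 1 = 42 beats = 14 bars.
Total: 4 + 14 = 18 bars.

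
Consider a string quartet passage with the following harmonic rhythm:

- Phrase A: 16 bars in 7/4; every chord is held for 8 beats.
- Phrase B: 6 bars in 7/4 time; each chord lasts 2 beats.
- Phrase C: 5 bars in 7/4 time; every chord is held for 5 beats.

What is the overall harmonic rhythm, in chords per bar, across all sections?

A: 16 bars of 7 beats is 112 beats; at 8 beats each that's 14 chords.
B: 6 bars of 7 beats is 42 beats; at 2 beats each that's 21 chords.
C: 5 bars of 7 beats is 35 beats; at 5 beats each that's 7 chords.
Overall: 42 chords over 27 bars → 42/27 = 14/9 chords per bar.

14/9 chords per bar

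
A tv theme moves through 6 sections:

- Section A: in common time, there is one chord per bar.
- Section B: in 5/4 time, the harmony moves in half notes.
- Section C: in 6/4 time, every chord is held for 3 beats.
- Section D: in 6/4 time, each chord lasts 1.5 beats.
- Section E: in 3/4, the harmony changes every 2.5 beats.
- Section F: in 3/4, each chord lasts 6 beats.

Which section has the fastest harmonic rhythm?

A: each chord is 4 beats in 4/4, so 1 per bar.
B: each chord is 2 beats in 5/4, so 2.5 per bar.
C: each chord is 3 beats in 6/4, so 2 per bar.
D: each chord is 1.5 beats in 6/4, so 4 per bar.
E: each chord is 2.5 beats in 3/4, so 1.2 per bar.
F: each chord is 6 beats in 3/4, so 0.5 per bar.
Fastest is D at 4 chords/bar.

Section D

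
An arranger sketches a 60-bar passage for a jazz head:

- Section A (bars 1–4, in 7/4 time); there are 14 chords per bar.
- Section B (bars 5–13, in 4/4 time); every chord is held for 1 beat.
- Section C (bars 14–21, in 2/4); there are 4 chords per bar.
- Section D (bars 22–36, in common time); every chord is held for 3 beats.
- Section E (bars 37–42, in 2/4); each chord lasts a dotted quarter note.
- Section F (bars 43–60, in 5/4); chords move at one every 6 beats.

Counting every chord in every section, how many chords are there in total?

167 chords

A: 4 bars × 7 beats = 28 beats; 0.5 beats/chord → 56 chords.
B: 9 bars × 4 beats = 36 beats; 1 beat/chord → 36 chords.
C: 8 bars × 2 beats = 16 beats; 0.5 beats/chord → 32 chords.
D: 15 bars × 4 beats = 60 beats; 3 beats/chord → 20 chords.
E: 6 bars × 2 beats = 12 beats; 1.5 beats/chord → 8 chords.
F: 18 bars × 5 beats = 90 beats; 6 beats/chord → 15 chords.
Total: 56 + 36 + 32 + 20 + 8 + 15 = 167.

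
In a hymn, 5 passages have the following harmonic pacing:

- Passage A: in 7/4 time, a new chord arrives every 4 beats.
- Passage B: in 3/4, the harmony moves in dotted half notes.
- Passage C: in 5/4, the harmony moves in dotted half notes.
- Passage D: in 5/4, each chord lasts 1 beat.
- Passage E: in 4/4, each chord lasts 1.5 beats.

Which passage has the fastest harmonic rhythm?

A: 7 beats/bar ÷ 4 beats/chord = 1.75 chords/bar.
B: 3 beats/bar ÷ 3 beats/chord = 1 chord/bar.
C: 5 beats/bar ÷ 3 beats/chord = 5/3 chords/bar.
D: 5 beats/bar ÷ 1 beat/chord = 5 chords/bar.
E: 4 beats/bar ÷ 1.5 beats/chord = 8/3 chords/bar.
Fastest is D at 5 chords/bar.

Passage D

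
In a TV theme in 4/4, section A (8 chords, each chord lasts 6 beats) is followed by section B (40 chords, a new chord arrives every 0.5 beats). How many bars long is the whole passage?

A: 8 × 6 = 48 beats = 12 bars.
B: 40 × 0.5 = 20 beats = 5 bars.
Total: 12 + 5 = 17 bars.

17 bars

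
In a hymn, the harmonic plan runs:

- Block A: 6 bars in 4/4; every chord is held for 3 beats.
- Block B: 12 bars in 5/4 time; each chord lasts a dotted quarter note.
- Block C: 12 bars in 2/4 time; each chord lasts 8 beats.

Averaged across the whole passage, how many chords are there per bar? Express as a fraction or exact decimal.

1.7 chords per bar

A: 6 bars of 4 beats is 24 beats; at 3 beats each that's 8 chords.
B: 12 bars of 5 beats is 60 beats; at 1.5 beats each that's 40 chords.
C: 12 bars of 2 beats is 24 beats; at 8 beats each that's 3 chords.
Overall: 51 chords over 30 bars → 51/30 = 1.7 chords per bar.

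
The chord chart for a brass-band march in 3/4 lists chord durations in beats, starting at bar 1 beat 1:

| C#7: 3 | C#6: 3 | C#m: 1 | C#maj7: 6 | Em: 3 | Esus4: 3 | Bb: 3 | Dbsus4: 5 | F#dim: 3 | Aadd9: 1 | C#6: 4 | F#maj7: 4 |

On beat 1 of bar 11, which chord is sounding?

Beat 1 of bar 11 is beat (11−1)×3 + 1 = 31 overall.
Running totals: C#7 ends at 3, C#6 ends at 6, C#m ends at 7, C#maj7 ends at 13, Em ends at 16, Esus4 ends at 19, Bb ends at 22, Dbsus4 ends at 27, F#dim ends at 30, Aadd9 ends at 31.
Beat 31 falls within Aadd9.

Aadd9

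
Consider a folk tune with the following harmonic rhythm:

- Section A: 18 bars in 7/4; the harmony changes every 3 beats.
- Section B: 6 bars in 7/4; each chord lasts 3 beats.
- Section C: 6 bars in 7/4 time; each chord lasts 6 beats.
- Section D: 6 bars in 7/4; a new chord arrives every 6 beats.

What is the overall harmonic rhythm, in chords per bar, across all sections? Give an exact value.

35/18 chords per bar

A: 18 bars of 7 beats is 126 beats; at 3 beats each that's 42 chords.
B: 6 bars of 7 beats is 42 beats; at 3 beats each that's 14 chords.
C: 6 bars of 7 beats is 42 beats; at 6 beats each that's 7 chords.
D: 6 bars of 7 beats is 42 beats; at 6 beats each that's 7 chords.
Overall: 70 chords over 36 bars → 70/36 = 35/18 chords per bar.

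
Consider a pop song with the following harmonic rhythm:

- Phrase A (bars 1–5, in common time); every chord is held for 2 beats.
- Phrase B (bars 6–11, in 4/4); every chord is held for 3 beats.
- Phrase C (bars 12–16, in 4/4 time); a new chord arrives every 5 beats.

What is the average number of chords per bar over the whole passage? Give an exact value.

1.375 chords per bar

A: 5 × 4 = 20 beats ÷ 2 = 10 chords.
B: 6 × 4 = 24 beats ÷ 3 = 8 chords.
C: 5 × 4 = 20 beats ÷ 5 = 4 chords.
Overall: 22 chords over 16 bars → 22/16 = 1.375 chords per bar.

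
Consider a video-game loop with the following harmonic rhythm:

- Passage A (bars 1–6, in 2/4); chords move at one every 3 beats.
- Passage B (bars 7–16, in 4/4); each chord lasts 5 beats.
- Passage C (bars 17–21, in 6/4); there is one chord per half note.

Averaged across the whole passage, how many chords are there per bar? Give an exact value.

9/7 chords per bar

A: 6 × 2 = 12 beats ÷ 3 = 4 chords.
B: 10 × 4 = 40 beats ÷ 5 = 8 chords.
C: 5 × 6 = 30 beats ÷ 2 = 15 chords.
Overall: 27 chords over 21 bars → 27/21 = 9/7 chords per bar.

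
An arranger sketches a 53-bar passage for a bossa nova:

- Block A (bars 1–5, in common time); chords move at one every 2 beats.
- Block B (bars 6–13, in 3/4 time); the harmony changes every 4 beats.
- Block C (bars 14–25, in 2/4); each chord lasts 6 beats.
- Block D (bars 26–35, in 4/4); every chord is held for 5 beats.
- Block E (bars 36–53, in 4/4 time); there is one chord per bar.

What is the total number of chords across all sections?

A: 5·4 = 20 beats, 20/2 = 10 chords.
B: 8·3 = 24 beats, 24/4 = 6 chords.
C: 12·2 = 24 beats, 24/6 = 4 chords.
D: 10·4 = 40 beats, 40/5 = 8 chords.
E: 18·4 = 72 beats, 72/4 = 18 chords.
Total: 10 + 6 + 4 + 8 + 18 = 46.

46 chords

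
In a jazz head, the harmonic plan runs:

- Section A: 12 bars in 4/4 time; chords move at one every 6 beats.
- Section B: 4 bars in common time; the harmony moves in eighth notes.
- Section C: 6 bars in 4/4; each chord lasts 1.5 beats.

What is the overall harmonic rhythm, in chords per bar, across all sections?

28/11 chords per bar

A: 12 bars of 4 beats is 48 beats; at 6 beats each that's 8 chords.
B: 4 bars of 4 beats is 16 beats; at 0.5 beats each that's 32 chords.
C: 6 bars of 4 beats is 24 beats; at 1.5 beats each that's 16 chords.
Overall: 56 chords over 22 bars → 56/22 = 28/11 chords per bar.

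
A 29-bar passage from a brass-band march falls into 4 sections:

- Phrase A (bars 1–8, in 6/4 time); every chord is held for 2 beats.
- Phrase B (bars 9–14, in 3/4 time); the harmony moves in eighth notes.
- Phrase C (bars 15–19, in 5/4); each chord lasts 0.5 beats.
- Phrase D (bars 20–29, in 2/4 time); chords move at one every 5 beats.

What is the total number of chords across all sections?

114 chords

A: 8·6 = 48 beats, 48/2 = 24 chords.
B: 6·3 = 18 beats, 18/0.5 = 36 chords.
C: 5·5 = 25 beats, 25/0.5 = 50 chords.
D: 10·2 = 20 beats, 20/5 = 4 chords.
Total: 24 + 36 + 50 + 4 = 114.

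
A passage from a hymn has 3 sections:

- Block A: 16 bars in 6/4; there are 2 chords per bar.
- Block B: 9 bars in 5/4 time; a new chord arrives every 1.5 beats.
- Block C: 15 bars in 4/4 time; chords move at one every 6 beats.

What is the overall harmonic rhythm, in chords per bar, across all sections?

A: 16 bars of 6 beats is 96 beats; at 3 beats each that's 32 chords.
B: 9 bars of 5 beats is 45 beats; at 1.5 beats each that's 30 chords.
C: 15 bars of 4 beats is 60 beats; at 6 beats each that's 10 chords.
Overall: 72 chords over 40 bars → 72/40 = 1.8 chords per bar.

1.8 chords per bar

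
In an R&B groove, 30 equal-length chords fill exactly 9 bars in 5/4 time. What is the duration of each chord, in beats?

9 bars × 5 beats/bar = 45 beats total.
45 beats ÷ 30 chords = 1.5 beats per chord.
(That is a dotted quarter note.)

1.5 beats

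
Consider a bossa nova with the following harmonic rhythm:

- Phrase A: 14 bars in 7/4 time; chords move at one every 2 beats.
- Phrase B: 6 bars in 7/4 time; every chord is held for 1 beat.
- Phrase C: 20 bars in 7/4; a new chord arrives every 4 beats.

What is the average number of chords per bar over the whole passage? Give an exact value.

3.15 chords per bar

A: 14 × 7 = 98 beats ÷ 2 = 49 chords.
B: 6 × 7 = 42 beats ÷ 1 = 42 chords.
C: 20 × 7 = 140 beats ÷ 4 = 35 chords.
Overall: 126 chords over 40 bars → 126/40 = 3.15 chords per bar.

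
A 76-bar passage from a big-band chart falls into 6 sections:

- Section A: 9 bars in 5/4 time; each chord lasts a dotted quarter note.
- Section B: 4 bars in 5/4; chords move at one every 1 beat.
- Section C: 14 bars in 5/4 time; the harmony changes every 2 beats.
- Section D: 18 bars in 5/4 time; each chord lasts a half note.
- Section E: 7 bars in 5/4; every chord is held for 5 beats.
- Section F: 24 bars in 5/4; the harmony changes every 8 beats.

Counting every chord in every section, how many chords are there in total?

152 chords

A has 45 beats and chords last 1.5 each, so 30 chords.
B has 20 beats and chords last 1 each, so 20 chords.
C has 70 beats and chords last 2 each, so 35 chords.
D has 90 beats and chords last 2 each, so 45 chords.
E has 35 beats and chords last 5 each, so 7 chords.
F has 120 beats and chords last 8 each, so 15 chords.
Total: 30 + 20 + 35 + 45 + 7 + 15 = 152.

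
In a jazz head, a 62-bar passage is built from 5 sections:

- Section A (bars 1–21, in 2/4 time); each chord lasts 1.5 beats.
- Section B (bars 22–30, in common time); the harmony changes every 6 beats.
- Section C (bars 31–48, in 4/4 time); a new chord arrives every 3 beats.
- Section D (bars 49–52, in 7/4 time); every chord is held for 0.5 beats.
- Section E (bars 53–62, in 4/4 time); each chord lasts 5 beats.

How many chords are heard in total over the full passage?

122 chords

A: 21 bars × 2 beats = 42 beats; 1.5 beats/chord → 28 chords.
B: 9 bars × 4 beats = 36 beats; 6 beats/chord → 6 chords.
C: 18 bars × 4 beats = 72 beats; 3 beats/chord → 24 chords.
D: 4 bars × 7 beats = 28 beats; 0.5 beats/chord → 56 chords.
E: 10 bars × 4 beats = 40 beats; 5 beats/chord → 8 chords.
Total: 28 + 6 + 24 + 56 + 8 = 122.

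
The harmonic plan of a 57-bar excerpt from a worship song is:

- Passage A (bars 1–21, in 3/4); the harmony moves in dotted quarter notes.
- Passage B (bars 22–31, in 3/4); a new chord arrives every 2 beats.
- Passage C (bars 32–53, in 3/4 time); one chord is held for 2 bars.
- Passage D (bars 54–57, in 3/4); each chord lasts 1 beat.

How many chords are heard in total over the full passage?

A has 63 beats and chords last 1.5 each, so 42 chords.
B has 30 beats and chords last 2 each, so 15 chords.
C has 66 beats and chords last 6 each, so 11 chords.
D has 12 beats and chords last 1 each, so 12 chords.
Total: 42 + 15 + 11 + 12 = 80.

80 chords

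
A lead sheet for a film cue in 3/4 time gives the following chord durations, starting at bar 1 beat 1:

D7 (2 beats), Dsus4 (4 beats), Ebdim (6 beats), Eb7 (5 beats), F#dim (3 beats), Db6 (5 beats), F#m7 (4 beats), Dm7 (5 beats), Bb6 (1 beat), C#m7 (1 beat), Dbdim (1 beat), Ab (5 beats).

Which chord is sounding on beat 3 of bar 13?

Beat 3 of bar 13 is beat (13−1)×3 + 3 = 39 overall.
Running totals: D7 ends at 2, Dsus4 ends at 6, Ebdim ends at 12, Eb7 ends at 17, F#dim ends at 20, Db6 ends at 25, F#m7 ends at 29, Dm7 ends at 34, Bb6 ends at 35, C#m7 ends at 36, Dbdim ends at 37, Ab ends at 42.
Beat 39 falls within Ab.

Ab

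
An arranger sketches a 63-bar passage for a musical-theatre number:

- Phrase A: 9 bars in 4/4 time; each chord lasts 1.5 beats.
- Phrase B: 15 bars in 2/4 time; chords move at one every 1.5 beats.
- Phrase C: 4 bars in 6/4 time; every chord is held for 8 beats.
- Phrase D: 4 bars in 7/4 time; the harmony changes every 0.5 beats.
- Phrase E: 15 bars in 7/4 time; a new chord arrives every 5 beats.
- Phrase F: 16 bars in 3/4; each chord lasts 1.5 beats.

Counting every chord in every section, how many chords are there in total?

156 chords

A: 9·4 = 36 beats, 36/1.5 = 24 chords.
B: 15·2 = 30 beats, 30/1.5 = 20 chords.
C: 4·6 = 24 beats, 24/8 = 3 chords.
D: 4·7 = 28 beats, 28/0.5 = 56 chords.
E: 15·7 = 105 beats, 105/5 = 21 chords.
F: 16·3 = 48 beats, 48/1.5 = 32 chords.
Total: 24 + 20 + 3 + 56 + 21 + 32 = 156.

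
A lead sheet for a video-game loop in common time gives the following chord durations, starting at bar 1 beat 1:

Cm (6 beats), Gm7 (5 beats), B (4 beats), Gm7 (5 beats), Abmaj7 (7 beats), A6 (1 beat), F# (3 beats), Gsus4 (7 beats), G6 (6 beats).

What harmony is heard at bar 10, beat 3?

G6

Beat 3 of bar 10 is beat (10−1)×4 + 3 = 39 overall.
Running totals: Cm ends at 6, Gm7 ends at 11, B ends at 15, Gm7 ends at 20, Abmaj7 ends at 27, A6 ends at 28, F# ends at 31, Gsus4 ends at 38, G6 ends at 44.
Beat 39 falls within G6.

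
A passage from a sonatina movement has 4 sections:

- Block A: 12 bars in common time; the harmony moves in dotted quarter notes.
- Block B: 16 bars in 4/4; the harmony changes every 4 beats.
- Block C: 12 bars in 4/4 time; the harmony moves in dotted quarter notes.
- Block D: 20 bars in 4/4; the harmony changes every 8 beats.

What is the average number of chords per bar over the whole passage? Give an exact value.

1.5 chords per bar

A: 12 × 4 = 48 beats ÷ 1.5 = 32 chords.
B: 16 × 4 = 64 beats ÷ 4 = 16 chords.
C: 12 × 4 = 48 beats ÷ 1.5 = 32 chords.
D: 20 × 4 = 80 beats ÷ 8 = 10 chords.
Overall: 90 chords over 60 bars → 90/60 = 1.5 chords per bar.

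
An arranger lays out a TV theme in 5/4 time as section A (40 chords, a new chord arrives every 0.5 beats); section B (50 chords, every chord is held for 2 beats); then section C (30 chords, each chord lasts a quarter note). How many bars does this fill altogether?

30 bars

A: 40 × 0.5 = 20 beats = 4 bars.
B: 50 × 2 = 100 beats = 20 bars.
C: 30 × 1 = 30 beats = 6 bars.
Total: 4 + 20 + 6 = 30 bars.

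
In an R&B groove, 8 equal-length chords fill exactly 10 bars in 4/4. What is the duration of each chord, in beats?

5 beats

10 bars × 4 beats/bar = 40 beats total.
40 beats ÷ 8 chords = 5 beats per chord.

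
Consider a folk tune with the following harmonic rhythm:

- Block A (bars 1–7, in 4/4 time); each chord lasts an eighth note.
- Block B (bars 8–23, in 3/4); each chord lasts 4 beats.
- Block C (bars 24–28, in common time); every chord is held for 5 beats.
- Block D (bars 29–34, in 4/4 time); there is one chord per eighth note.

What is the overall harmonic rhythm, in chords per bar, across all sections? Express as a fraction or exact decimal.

60/17 chords per bar

A: 7 bars of 4 beats is 28 beats; at 0.5 beats each that's 56 chords.
B: 16 bars of 3 beats is 48 beats; at 4 beats each that's 12 chords.
C: 5 bars of 4 beats is 20 beats; at 5 beats each that's 4 chords.
D: 6 bars of 4 beats is 24 beats; at 0.5 beats each that's 48 chords.
Overall: 120 chords over 34 bars → 120/34 = 60/17 chords per bar.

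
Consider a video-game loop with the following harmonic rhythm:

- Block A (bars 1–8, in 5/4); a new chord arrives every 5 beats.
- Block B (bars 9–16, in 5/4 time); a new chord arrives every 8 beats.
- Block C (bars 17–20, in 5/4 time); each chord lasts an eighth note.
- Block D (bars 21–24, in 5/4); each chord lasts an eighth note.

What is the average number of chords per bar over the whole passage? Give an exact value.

A: 8 × 5 = 40 beats ÷ 5 = 8 chords.
B: 8 × 5 = 40 beats ÷ 8 = 5 chords.
C: 4 × 5 = 20 beats ÷ 0.5 = 40 chords.
D: 4 × 5 = 20 beats ÷ 0.5 = 40 chords.
Overall: 93 chords over 24 bars → 93/24 = 3.875 chords per bar.

3.875 chords per bar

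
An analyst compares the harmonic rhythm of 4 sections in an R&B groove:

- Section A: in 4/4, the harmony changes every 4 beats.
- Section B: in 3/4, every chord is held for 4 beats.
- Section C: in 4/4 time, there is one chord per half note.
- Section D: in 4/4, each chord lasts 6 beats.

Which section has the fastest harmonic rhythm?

A: 4/4 = 1 chord/bar.
B: 3/4 = 0.75 chords/bar.
C: 4/2 = 2 chords/bar.
D: 4/6 = 2/3 chords/bar.
Fastest is C at 2 chords/bar.

Section C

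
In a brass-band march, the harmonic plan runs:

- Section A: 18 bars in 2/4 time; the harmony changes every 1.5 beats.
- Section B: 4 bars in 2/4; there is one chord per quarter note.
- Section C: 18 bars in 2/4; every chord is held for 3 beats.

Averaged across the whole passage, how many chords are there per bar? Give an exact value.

A: 18 × 2 = 36 beats ÷ 1.5 = 24 chords.
B: 4 × 2 = 8 beats ÷ 1 = 8 chords.
C: 18 × 2 = 36 beats ÷ 3 = 12 chords.
Overall: 44 chords over 40 bars → 44/40 = 1.1 chords per bar.

1.1 chords per bar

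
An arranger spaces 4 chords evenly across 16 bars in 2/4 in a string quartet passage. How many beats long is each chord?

16 bars × 2 beats/bar = 32 beats total.
32 beats ÷ 4 chords = 8 beats per chord.

8 beats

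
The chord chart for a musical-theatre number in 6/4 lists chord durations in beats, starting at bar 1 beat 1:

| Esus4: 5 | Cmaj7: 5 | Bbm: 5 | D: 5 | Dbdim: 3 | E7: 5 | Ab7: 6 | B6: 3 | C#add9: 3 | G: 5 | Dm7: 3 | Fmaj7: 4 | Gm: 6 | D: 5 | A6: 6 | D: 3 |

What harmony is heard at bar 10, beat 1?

Beat 1 of bar 10 is beat (10−1)×6 + 1 = 55 overall.
Running totals: Esus4 ends at 5, Cmaj7 ends at 10, Bbm ends at 15, D ends at 20, Dbdim ends at 23, E7 ends at 28, Ab7 ends at 34, B6 ends at 37, C#add9 ends at 40, G ends at 45, Dm7 ends at 48, Fmaj7 ends at 52, Gm ends at 58.
Beat 55 falls within Gm.

Gm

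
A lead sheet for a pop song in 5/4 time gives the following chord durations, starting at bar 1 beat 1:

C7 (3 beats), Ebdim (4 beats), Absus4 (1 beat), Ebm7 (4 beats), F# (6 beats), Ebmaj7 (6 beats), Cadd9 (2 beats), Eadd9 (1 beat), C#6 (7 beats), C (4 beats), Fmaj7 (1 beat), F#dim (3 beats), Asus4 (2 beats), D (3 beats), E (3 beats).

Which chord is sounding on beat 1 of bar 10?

D

Beat 1 of bar 10 is beat (10−1)×5 + 1 = 46 overall.
Running totals: C7 ends at 3, Ebdim ends at 7, Absus4 ends at 8, Ebm7 ends at 12, F# ends at 18, Ebmaj7 ends at 24, Cadd9 ends at 26, Eadd9 ends at 27, C#6 ends at 34, C ends at 38, Fmaj7 ends at 39, F#dim ends at 42, Asus4 ends at 44, D ends at 47.
Beat 46 falls within D.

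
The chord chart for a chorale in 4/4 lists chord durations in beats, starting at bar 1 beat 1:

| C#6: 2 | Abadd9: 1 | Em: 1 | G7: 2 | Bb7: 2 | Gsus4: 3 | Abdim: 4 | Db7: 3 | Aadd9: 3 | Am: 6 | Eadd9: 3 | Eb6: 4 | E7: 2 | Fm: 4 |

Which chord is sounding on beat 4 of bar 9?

E7

Beat 4 of bar 9 is beat (9−1)×4 + 4 = 36 overall.
Running totals: C#6 ends at 2, Abadd9 ends at 3, Em ends at 4, G7 ends at 6, Bb7 ends at 8, Gsus4 ends at 11, Abdim ends at 15, Db7 ends at 18, Aadd9 ends at 21, Am ends at 27, Eadd9 ends at 30, Eb6 ends at 34, E7 ends at 36.
Beat 36 falls within E7.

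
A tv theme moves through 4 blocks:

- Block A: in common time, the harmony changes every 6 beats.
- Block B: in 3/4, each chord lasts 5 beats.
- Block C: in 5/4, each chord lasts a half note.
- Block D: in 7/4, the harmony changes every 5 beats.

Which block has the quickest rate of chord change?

Block C

A: 4/6 = 2/3 chords/bar.
B: 3/5 = 0.6 chords/bar.
C: 5/2 = 2.5 chords/bar.
D: 7/5 = 1.4 chords/bar.
Fastest is C at 2.5 chords/bar.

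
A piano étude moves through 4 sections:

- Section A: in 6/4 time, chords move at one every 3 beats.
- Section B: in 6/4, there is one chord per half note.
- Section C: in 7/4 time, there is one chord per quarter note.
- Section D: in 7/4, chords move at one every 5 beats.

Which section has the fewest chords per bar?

A: 6 beats/bar ÷ 3 beats/chord = 2 chords/bar.
B: 6 beats/bar ÷ 2 beats/chord = 3 chords/bar.
C: 7 beats/bar ÷ 1 beat/chord = 7 chords/bar.
D: 7 beats/bar ÷ 5 beats/chord = 1.4 chords/bar.
Slowest is D at 1.4 chords/bar.

Section D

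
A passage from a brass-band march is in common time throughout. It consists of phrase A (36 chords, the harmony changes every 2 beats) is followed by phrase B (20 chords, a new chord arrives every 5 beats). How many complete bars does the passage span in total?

A: 36 × 2 = 72 beats = 18 bars.
B: 20 × 5 = 100 beats = 25 bars.
Total: 18 + 25 = 43 bars.

43 bars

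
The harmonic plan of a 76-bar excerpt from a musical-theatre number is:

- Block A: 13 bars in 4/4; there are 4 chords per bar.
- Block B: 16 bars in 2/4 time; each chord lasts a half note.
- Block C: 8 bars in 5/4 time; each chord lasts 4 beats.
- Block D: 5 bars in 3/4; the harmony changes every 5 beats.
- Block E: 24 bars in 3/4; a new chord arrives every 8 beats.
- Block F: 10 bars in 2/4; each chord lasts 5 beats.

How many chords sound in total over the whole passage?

94 chords

A: 13·4 = 52 beats, 52/1 = 52 chords.
B: 16·2 = 32 beats, 32/2 = 16 chords.
C: 8·5 = 40 beats, 40/4 = 10 chords.
D: 5·3 = 15 beats, 15/5 = 3 chords.
E: 24·3 = 72 beats, 72/8 = 9 chords.
F: 10·2 = 20 beats, 20/5 = 4 chords.
Total: 52 + 16 + 10 + 3 + 9 + 4 = 94.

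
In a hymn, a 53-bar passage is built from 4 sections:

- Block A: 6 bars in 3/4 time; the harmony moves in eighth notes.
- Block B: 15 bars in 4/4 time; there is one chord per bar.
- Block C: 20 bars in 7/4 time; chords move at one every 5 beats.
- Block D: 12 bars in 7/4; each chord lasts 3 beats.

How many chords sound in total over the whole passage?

107 chords

A: 6·3 = 18 beats, 18/0.5 = 36 chords.
B: 15·4 = 60 beats, 60/4 = 15 chords.
C: 20·7 = 140 beats, 140/5 = 28 chords.
D: 12·7 = 84 beats, 84/3 = 28 chords.
Total: 36 + 15 + 28 + 28 = 107.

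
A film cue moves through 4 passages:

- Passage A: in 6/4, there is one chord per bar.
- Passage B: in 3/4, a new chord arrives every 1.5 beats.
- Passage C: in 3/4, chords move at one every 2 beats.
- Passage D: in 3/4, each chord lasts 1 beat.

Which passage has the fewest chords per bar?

Passage A

A: 6 beats/bar ÷ 6 beats/chord = 1 chord/bar.
B: 3 beats/bar ÷ 1.5 beats/chord = 2 chords/bar.
C: 3 beats/bar ÷ 2 beats/chord = 1.5 chords/bar.
D: 3 beats/bar ÷ 1 beat/chord = 3 chords/bar.
Slowest is A at 1 chords/bar.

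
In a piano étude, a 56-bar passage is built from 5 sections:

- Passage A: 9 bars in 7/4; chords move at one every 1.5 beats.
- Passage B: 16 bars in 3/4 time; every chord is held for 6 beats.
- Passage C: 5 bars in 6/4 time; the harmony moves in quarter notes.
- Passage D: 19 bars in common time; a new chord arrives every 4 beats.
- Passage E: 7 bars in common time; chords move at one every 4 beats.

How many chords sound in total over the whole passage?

A: 9 bars × 7 beats = 63 beats; 1.5 beats/chord → 42 chords.
B: 16 bars × 3 beats = 48 beats; 6 beats/chord → 8 chords.
C: 5 bars × 6 beats = 30 beats; 1 beat/chord → 30 chords.
D: 19 bars × 4 beats = 76 beats; 4 beats/chord → 19 chords.
E: 7 bars × 4 beats = 28 beats; 4 beats/chord → 7 chords.
Total: 42 + 8 + 30 + 19 + 7 = 106.

106 chords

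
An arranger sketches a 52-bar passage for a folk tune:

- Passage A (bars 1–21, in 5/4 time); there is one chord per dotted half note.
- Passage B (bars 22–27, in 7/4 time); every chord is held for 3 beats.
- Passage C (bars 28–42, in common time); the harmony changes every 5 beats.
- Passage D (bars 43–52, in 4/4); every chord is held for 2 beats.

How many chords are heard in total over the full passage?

A: 21·5 = 105 beats, 105/3 = 35 chords.
B: 6·7 = 42 beats, 42/3 = 14 chords.
C: 15·4 = 60 beats, 60/5 = 12 chords.
D: 10·4 = 40 beats, 40/2 = 20 chords.
Total: 35 + 14 + 12 + 20 = 81.

81 chords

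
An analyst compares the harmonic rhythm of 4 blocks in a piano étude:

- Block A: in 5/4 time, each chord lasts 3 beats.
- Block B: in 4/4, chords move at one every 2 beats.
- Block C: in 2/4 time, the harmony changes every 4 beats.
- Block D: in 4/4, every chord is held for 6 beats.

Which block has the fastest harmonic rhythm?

Block B

A: each chord is 3 beats in 5/4, so 5/3 per bar.
B: each chord is 2 beats in 4/4, so 2 per bar.
C: each chord is 4 beats in 2/4, so 0.5 per bar.
D: each chord is 6 beats in 4/4, so 2/3 per bar.
Fastest is B at 2 chords/bar.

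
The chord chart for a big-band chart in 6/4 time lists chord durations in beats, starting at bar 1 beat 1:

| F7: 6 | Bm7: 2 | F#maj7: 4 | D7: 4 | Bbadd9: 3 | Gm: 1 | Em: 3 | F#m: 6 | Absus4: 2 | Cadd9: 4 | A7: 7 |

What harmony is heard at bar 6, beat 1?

Absus4

Beat 1 of bar 6 is beat (6−1)×6 + 1 = 31 overall.
Running totals: F7 ends at 6, Bm7 ends at 8, F#maj7 ends at 12, D7 ends at 16, Bbadd9 ends at 19, Gm ends at 20, Em ends at 23, F#m ends at 29, Absus4 ends at 31.
Beat 31 falls within Absus4.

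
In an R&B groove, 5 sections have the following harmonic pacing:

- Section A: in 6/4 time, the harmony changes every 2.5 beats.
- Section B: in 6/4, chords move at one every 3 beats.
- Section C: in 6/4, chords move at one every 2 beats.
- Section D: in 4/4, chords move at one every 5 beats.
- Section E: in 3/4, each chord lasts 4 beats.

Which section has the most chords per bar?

A: each chord is 2.5 beats in 6/4, so 2.4 per bar.
B: each chord is 3 beats in 6/4, so 2 per bar.
C: each chord is 2 beats in 6/4, so 3 per bar.
D: each chord is 5 beats in 4/4, so 0.8 per bar.
E: each chord is 4 beats in 3/4, so 0.75 per bar.
Fastest is C at 3 chords/bar.

Section C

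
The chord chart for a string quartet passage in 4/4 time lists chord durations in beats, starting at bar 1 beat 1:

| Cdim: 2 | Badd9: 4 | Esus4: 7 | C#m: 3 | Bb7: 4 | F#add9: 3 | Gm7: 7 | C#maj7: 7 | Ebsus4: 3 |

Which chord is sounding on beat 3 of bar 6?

F#add9

Beat 3 of bar 6 is beat (6−1)×4 + 3 = 23 overall.
Running totals: Cdim ends at 2, Badd9 ends at 6, Esus4 ends at 13, C#m ends at 16, Bb7 ends at 20, F#add9 ends at 23.
Beat 23 falls within F#add9.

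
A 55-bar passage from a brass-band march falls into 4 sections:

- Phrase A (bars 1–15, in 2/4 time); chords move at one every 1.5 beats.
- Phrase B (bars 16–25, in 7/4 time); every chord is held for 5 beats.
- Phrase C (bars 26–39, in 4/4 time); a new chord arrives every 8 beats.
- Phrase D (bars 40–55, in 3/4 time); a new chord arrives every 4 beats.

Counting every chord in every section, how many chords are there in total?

A: 15·2 = 30 beats, 30/1.5 = 20 chords.
B: 10·7 = 70 beats, 70/5 = 14 chords.
C: 14·4 = 56 beats, 56/8 = 7 chords.
D: 16·3 = 48 beats, 48/4 = 12 chords.
Total: 20 + 14 + 7 + 12 = 53.

53 chords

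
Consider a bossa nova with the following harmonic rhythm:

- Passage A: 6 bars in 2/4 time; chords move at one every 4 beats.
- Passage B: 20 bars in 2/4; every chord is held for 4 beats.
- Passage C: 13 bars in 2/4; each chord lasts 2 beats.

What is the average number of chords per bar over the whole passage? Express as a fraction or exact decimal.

2/3 chords per bar

A: 6 bars of 2 beats is 12 beats; at 4 beats each that's 3 chords.
B: 20 bars of 2 beats is 40 beats; at 4 beats each that's 10 chords.
C: 13 bars of 2 beats is 26 beats; at 2 beats each that's 13 chords.
Overall: 26 chords over 39 bars → 26/39 = 2/3 chords per bar.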